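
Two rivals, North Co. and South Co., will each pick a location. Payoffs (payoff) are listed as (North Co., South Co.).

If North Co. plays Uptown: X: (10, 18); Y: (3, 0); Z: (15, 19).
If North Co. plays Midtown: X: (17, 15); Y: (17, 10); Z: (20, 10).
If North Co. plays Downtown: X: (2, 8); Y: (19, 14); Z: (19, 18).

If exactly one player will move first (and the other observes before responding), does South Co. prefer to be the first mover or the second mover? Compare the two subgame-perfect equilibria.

If North Co. leads: South Co.'s best replies are Uptown→Z, Midtown→X, Downtown→Z; North Co.'s induced payoffs 15, 17, 19; outcome (Downtown, Z), payoffs (19, 18).
If South Co. leads: North Co.'s best replies are X→Midtown, Y→Downtown, Z→Midtown; South Co.'s induced payoffs 15, 14, 10; outcome (Midtown, X), payoffs (17, 15).
South Co. gets 15 moving first and 18 moving second, so South Co. prefers to move second.

second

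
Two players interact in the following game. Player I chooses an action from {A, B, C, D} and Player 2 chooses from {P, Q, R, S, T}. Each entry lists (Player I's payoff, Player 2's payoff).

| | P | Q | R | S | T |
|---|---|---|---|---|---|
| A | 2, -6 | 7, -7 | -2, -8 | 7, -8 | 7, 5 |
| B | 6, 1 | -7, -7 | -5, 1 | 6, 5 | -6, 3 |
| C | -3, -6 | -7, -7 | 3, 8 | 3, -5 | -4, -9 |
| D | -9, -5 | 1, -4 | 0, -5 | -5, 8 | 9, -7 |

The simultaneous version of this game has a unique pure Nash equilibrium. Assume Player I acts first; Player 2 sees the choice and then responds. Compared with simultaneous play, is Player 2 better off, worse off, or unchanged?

worse off

Backward induction with Player I moving first.
- A → Player 2 plays T (best of -6, -7, -8, -8, 5); Player I gets 7.
- B → Player 2 plays S (best of 1, -7, 1, 5, 3); Player I gets 6.
- C → Player 2 plays R (best of -6, -7, 8, -5, -9); Player I gets 3.
- D → Player 2 plays S (best of -5, -4, -5, 8, -7); Player I gets -5.
Player I's induced payoffs are 7, 6, 3, -5, so Player I commits to A. Subgame-perfect outcome: (A, T) with payoffs (7, 5).
Now find the simultaneous Nash equilibrium.
Player I's best replies: P→B; Q→A; R→C; S→A; T→D.
Player 2's best replies: A→T; B→S; C→R; D→S.
Only (C, R) has each player best-responding; Nash payoffs (3, 8).
Player 2 earns 5 sequentially versus 8 at the Nash outcome: worse off.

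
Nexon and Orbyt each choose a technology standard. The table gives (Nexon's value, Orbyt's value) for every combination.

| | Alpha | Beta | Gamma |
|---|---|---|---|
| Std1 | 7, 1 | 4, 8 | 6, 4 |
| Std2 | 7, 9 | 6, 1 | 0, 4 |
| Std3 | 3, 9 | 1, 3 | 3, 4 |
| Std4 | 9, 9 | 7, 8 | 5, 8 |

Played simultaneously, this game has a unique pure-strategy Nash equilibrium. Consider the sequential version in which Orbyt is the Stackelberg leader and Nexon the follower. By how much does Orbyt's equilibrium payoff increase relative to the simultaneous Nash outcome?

0

Backward induction with Orbyt moving first.
- Alpha: BR = Std4, leader payoff 9.
- Beta: BR = Std4, leader payoff 8.
- Gamma: BR = Std1, leader payoff 4.
Orbyt's induced payoffs are 9, 8, 4, so Orbyt commits to Alpha. Subgame-perfect outcome: (Std4, Alpha) with payoffs (9, 9).
Now find the simultaneous Nash equilibrium.
Nexon's best replies: Alpha→Std4; Beta→Std4; Gamma→Std1.
Orbyt's best replies: Std1→Beta; Std2→Alpha; Std3→Alpha; Std4→Alpha.
Only (Std4, Alpha) has each player best-responding; Nash payoffs (9, 9).
Orbyt's commitment gain: 9 − 9 = 0.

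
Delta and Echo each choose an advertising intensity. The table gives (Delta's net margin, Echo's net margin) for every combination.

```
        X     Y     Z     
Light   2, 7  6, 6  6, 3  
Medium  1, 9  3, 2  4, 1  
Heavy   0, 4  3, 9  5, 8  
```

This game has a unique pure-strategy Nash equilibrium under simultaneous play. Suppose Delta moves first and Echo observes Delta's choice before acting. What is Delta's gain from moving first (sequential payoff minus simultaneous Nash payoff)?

1

Echo best-responds to each possible Delta move:
- Light → Echo plays X (best of 7, 6, 3); Delta gets 2.
- Medium → Echo plays X (best of 9, 2, 1); Delta gets 1.
- Heavy → Echo plays Y (best of 4, 9, 8); Delta gets 3.
Among 2, 1, 3, the best is 3 at Heavy. Subgame-perfect outcome: (Heavy, Y) with payoffs (3, 9).
For the simultaneous game, intersect best replies.
Delta's best replies: X→Light; Y→Light; Z→Light.
Echo's best replies: Light→X; Medium→X; Heavy→Y.
The unique mutual best reply is (Light, X), giving (2, 7).
Delta's commitment gain: 3 − 2 = 1.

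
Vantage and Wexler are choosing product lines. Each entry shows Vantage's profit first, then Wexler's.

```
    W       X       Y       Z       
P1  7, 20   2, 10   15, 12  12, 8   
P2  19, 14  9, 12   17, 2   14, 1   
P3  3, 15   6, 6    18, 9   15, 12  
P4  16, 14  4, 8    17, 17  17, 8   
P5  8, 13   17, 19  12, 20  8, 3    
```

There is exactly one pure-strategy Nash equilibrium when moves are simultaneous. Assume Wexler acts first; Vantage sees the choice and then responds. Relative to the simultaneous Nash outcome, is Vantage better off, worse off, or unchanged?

Solve by backward induction (Wexler leads).
- W: BR = P2, leader payoff 14.
- X: BR = P5, leader payoff 19.
- Y: BR = P3, leader payoff 9.
- Z: BR = P4, leader payoff 8.
Among 14, 19, 9, 8, the best is 19 at X. Subgame-perfect outcome: (P5, X) with payoffs (17, 19).
Under simultaneous play:
Vantage's best replies: W→P2; X→P5; Y→P3; Z→P4.
Wexler's best replies: P1→W; P2→W; P3→W; P4→Y; P5→Y.
The unique mutual best reply is (P2, W), giving (19, 14).
Vantage earns 17 sequentially versus 19 at the Nash outcome: worse off.

worse off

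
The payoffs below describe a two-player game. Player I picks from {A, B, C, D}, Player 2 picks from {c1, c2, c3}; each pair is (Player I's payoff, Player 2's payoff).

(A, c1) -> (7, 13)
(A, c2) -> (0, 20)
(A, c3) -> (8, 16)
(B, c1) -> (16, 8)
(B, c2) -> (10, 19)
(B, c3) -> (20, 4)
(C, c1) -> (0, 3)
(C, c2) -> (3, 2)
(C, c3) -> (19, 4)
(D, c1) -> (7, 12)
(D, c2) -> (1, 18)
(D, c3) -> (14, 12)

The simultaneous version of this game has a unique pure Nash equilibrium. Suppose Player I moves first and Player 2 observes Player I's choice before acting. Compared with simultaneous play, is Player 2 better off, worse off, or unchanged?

worse off

Backward induction with Player I moving first.
- A → Player 2 plays c2 (best of 13, 20, 16); Player I gets 0.
- B → Player 2 plays c2 (best of 8, 19, 4); Player I gets 10.
- C → Player 2 plays c3 (best of 3, 2, 4); Player I gets 19.
- D → Player 2 plays c2 (best of 12, 18, 12); Player I gets 1.
Among 0, 10, 19, 1, the best is 19 at C. Subgame-perfect outcome: (C, c3) with payoffs (19, 4).
Under simultaneous play:
Player I's best replies: c1→B; c2→B; c3→B.
Player 2's best replies: A→c2; B→c2; C→c3; D→c2.
The unique mutual best reply is (B, c2), giving (10, 19).
Player 2 earns 4 sequentially versus 19 at the Nash outcome: worse off.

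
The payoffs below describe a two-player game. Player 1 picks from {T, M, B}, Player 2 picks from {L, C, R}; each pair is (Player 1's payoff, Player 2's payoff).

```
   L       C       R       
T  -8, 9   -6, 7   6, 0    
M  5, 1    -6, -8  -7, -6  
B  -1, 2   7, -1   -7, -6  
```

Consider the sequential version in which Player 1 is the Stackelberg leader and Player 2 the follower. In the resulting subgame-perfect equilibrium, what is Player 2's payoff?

Solve by backward induction (Player 1 leads).
- T: BR = L, leader payoff -8.
- M: BR = L, leader payoff 5.
- B: BR = L, leader payoff -1.
Among -8, 5, -1, the best is 5 at M. Subgame-perfect outcome: (M, L) with payoffs (5, 1).

1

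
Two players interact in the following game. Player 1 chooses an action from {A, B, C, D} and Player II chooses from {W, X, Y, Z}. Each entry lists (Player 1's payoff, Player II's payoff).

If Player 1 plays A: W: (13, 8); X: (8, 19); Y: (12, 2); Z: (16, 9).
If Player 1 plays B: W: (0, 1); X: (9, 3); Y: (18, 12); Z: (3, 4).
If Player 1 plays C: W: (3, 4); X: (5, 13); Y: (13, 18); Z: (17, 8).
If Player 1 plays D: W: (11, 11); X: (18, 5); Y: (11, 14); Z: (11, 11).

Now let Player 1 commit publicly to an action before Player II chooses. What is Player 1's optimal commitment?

Backward induction with Player 1 moving first.
- A: BR = X, leader payoff 8.
- B: BR = Y, leader payoff 18.
- C: BR = Y, leader payoff 13.
- D: BR = Y, leader payoff 11.
Among 8, 18, 13, 11, the best is 18 at B. Subgame-perfect outcome: (B, Y) with payoffs (18, 12).

B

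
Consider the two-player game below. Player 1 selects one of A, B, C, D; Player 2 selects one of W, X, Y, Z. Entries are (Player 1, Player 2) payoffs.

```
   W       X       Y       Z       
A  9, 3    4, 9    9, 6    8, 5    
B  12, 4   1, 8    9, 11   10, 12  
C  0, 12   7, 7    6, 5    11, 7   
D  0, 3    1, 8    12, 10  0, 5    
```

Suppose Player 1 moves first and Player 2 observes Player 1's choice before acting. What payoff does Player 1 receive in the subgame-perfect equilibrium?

12

Player 2 best-responds to each possible Player 1 move:
- A: BR = X, leader payoff 4.
- B: BR = Z, leader payoff 10.
- C: BR = W, leader payoff 0.
- D: BR = Y, leader payoff 12.
Player 1's induced payoffs are 4, 10, 0, 12, so Player 1 commits to D. Subgame-perfect outcome: (D, Y) with payoffs (12, 10).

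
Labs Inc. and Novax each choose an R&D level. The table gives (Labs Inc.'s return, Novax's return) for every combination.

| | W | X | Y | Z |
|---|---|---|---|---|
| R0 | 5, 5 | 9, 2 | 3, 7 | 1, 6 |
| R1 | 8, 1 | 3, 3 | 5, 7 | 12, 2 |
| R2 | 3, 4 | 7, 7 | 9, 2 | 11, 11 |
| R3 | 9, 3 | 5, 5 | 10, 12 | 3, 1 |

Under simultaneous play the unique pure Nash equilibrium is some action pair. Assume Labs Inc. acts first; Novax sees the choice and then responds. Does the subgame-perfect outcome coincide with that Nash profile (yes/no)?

no

Backward induction with Labs Inc. moving first.
- R0 → Novax plays Y (best of 5, 2, 7, 6); Labs Inc. gets 3.
- R1 → Novax plays Y (best of 1, 3, 7, 2); Labs Inc. gets 5.
- R2 → Novax plays Z (best of 4, 7, 2, 11); Labs Inc. gets 11.
- R3 → Novax plays Y (best of 3, 5, 12, 1); Labs Inc. gets 10.
Among 3, 5, 11, 10, the best is 11 at R2. Subgame-perfect outcome: (R2, Z) with payoffs (11, 11).
Now find the simultaneous Nash equilibrium.
Labs Inc.'s best replies: W→R3; X→R0; Y→R3; Z→R1.
Novax's best replies: R0→Y; R1→Y; R2→Z; R3→Y.
The unique mutual best reply is (R3, Y), giving (10, 12).
Sequential outcome (R2, Z) differs from the Nash profile (R3, Y).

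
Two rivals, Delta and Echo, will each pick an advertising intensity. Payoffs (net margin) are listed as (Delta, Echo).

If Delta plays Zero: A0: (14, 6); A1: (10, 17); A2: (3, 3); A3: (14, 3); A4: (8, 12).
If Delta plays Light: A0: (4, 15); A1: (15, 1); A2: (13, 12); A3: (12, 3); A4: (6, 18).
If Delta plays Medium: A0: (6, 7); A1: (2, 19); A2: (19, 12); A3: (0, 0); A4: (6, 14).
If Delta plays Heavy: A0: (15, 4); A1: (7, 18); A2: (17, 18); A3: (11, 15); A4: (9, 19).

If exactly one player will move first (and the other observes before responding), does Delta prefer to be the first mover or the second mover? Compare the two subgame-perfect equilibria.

If Delta leads: Echo's best replies are Zero→A1, Light→A4, Medium→A1, Heavy→A4; Delta's induced payoffs 10, 6, 2, 9; outcome (Zero, A1), payoffs (10, 17).
If Echo leads: Delta's best replies are A0→Heavy, A1→Light, A2→Medium, A3→Zero, A4→Heavy; Echo's induced payoffs 4, 1, 12, 3, 19; outcome (Heavy, A4), payoffs (9, 19).
Delta gets 10 moving first and 9 moving second, so Delta prefers to move first.

first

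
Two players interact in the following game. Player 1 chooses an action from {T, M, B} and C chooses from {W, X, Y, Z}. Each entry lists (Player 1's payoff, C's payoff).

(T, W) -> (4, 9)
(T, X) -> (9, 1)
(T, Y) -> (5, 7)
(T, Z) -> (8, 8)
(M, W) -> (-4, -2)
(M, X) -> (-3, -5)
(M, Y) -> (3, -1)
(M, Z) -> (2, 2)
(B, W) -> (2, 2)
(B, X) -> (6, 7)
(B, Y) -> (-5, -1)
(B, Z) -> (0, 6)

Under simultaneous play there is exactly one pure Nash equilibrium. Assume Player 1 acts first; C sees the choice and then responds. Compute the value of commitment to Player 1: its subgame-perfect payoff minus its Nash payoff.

Solve by backward induction (Player 1 leads).
- T: BR = W, leader payoff 4.
- M: BR = Z, leader payoff 2.
- B: BR = X, leader payoff 6.
Player 1's induced payoffs are 4, 2, 6, so Player 1 commits to B. Subgame-perfect outcome: (B, X) with payoffs (6, 7).
For the simultaneous game, intersect best replies.
Player 1's best replies: W→T; X→T; Y→T; Z→T.
C's best replies: T→W; M→Z; B→X.
Only (T, W) has each player best-responding; Nash payoffs (4, 9).
Player 1's commitment gain: 6 − 4 = 2.

2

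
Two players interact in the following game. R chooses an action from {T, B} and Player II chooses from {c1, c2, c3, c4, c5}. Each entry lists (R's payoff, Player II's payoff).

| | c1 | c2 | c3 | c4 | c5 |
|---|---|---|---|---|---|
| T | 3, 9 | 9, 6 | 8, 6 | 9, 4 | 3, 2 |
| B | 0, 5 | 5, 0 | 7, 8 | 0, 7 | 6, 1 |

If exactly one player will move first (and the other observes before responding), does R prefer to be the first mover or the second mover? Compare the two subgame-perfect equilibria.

first

If R leads: Player II's best replies are T→c1, B→c3; R's induced payoffs 3, 7; outcome (B, c3), payoffs (7, 8).
If Player II leads: R's best replies are c1→T, c2→T, c3→T, c4→T, c5→B; Player II's induced payoffs 9, 6, 6, 4, 1; outcome (T, c1), payoffs (3, 9).
R gets 7 moving first and 3 moving second, so R prefers to move first.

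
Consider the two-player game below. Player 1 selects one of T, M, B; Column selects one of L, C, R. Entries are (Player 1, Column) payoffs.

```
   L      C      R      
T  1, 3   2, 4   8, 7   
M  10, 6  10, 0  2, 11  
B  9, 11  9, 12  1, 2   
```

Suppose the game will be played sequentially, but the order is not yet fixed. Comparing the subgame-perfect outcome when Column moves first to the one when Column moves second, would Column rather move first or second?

second

If Player 1 leads: Column's best replies are T→R, M→R, B→C; Player 1's induced payoffs 8, 2, 9; outcome (B, C), payoffs (9, 12).
If Column leads: Player 1's best replies are L→M, C→M, R→T; Column's induced payoffs 6, 0, 7; outcome (T, R), payoffs (8, 7).
Column gets 7 moving first and 12 moving second, so Column prefers to move second.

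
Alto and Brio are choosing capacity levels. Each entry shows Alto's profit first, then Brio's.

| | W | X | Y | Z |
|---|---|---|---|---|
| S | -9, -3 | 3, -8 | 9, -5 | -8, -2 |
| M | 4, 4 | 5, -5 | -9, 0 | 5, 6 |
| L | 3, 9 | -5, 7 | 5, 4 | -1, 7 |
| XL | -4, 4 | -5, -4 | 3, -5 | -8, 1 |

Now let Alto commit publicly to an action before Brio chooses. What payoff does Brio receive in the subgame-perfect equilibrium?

6

Solve by backward induction (Alto leads).
- S: BR = Z, leader payoff -8.
- M: BR = Z, leader payoff 5.
- L: BR = W, leader payoff 3.
- XL: BR = W, leader payoff -4.
Alto's induced payoffs are -8, 5, 3, -4, so Alto commits to M. Subgame-perfect outcome: (M, Z) with payoffs (5, 6).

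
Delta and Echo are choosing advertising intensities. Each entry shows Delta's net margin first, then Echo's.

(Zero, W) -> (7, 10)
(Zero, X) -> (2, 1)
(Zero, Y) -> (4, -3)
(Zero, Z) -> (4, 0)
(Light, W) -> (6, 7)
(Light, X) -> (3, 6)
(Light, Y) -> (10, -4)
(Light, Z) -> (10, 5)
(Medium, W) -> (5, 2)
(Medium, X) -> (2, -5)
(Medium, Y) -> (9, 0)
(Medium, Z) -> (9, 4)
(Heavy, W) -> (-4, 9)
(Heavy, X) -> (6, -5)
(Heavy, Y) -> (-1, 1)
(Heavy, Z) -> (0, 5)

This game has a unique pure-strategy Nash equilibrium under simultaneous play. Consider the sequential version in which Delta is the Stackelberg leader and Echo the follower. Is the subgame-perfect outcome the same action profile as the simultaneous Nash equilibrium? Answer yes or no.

Backward induction with Delta moving first.
- Zero: Echo compares 10, 1, -3, 0 and picks W; Delta would get 7.
- Light: Echo compares 7, 6, -4, 5 and picks W; Delta would get 6.
- Medium: Echo compares 2, -5, 0, 4 and picks Z; Delta would get 9.
- Heavy: Echo compares 9, -5, 1, 5 and picks W; Delta would get -4.
Delta's induced payoffs are 7, 6, 9, -4, so Delta commits to Medium. Subgame-perfect outcome: (Medium, Z) with payoffs (9, 4).
Under simultaneous play:
Delta's best replies: W→Zero; X→Heavy; Y→Light; Z→Light.
Echo's best replies: Zero→W; Light→W; Medium→Z; Heavy→W.
The unique mutual best reply is (Zero, W), giving (7, 10).
Sequential outcome (Medium, Z) differs from the Nash profile (Zero, W).

no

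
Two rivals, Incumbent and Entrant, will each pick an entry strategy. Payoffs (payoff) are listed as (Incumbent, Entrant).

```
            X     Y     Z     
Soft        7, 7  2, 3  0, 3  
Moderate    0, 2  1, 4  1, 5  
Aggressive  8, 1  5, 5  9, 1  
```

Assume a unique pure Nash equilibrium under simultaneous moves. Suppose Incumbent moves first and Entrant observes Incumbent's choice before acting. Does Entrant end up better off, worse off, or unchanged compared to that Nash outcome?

Backward induction with Incumbent moving first.
- Soft → Entrant plays X (best of 7, 3, 3); Incumbent gets 7.
- Moderate → Entrant plays Z (best of 2, 4, 5); Incumbent gets 1.
- Aggressive → Entrant plays Y (best of 1, 5, 1); Incumbent gets 5.
Maximizing over 7, 1, 5, Incumbent chooses Soft. Subgame-perfect outcome: (Soft, X) with payoffs (7, 7).
Now find the simultaneous Nash equilibrium.
Incumbent's best replies: X→Aggressive; Y→Aggressive; Z→Aggressive.
Entrant's best replies: Soft→X; Moderate→Z; Aggressive→Y.
Only (Aggressive, Y) has each player best-responding; Nash payoffs (5, 5).
Entrant earns 7 sequentially versus 5 at the Nash outcome: better off.

better off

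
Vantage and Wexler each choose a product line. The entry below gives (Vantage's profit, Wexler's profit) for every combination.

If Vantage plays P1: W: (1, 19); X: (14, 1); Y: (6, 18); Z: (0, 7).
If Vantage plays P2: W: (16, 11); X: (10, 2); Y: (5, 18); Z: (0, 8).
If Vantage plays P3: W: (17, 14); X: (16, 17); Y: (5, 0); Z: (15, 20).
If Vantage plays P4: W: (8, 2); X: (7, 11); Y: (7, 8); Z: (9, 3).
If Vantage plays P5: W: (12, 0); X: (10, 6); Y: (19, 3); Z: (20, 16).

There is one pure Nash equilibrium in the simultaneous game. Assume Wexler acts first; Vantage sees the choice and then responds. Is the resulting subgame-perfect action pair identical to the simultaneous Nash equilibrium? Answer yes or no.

Work backward from Vantage's decision.
- W: Vantage compares 1, 16, 17, 8, 12 and picks P3; Wexler would get 14.
- X: Vantage compares 14, 10, 16, 7, 10 and picks P3; Wexler would get 17.
- Y: Vantage compares 6, 5, 5, 7, 19 and picks P5; Wexler would get 3.
- Z: Vantage compares 0, 0, 15, 9, 20 and picks P5; Wexler would get 16.
Maximizing over 14, 17, 3, 16, Wexler chooses X. Subgame-perfect outcome: (P3, X) with payoffs (16, 17).
Now find the simultaneous Nash equilibrium.
Vantage's best replies: W→P3; X→P3; Y→P5; Z→P5.
Wexler's best replies: P1→W; P2→Y; P3→Z; P4→X; P5→Z.
The unique mutual best reply is (P5, Z), giving (20, 16).
Sequential outcome (P3, X) differs from the Nash profile (P5, Z).

no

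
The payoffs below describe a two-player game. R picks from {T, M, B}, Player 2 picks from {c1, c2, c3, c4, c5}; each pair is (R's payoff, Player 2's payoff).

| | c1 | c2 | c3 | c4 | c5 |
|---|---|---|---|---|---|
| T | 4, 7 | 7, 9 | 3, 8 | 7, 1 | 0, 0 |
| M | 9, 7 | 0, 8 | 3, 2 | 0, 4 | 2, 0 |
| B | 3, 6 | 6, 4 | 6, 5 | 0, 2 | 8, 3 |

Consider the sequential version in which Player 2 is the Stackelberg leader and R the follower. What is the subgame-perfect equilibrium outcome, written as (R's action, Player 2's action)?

(T, c2)

Solve by backward induction (Player 2 leads).
- c1: R compares 4, 9, 3 and picks M; Player 2 would get 7.
- c2: R compares 7, 0, 6 and picks T; Player 2 would get 9.
- c3: R compares 3, 3, 6 and picks B; Player 2 would get 5.
- c4: R compares 7, 0, 0 and picks T; Player 2 would get 1.
- c5: R compares 0, 2, 8 and picks B; Player 2 would get 3.
Among 7, 9, 5, 1, 3, the best is 9 at c2. Subgame-perfect outcome: (T, c2) with payoffs (7, 9).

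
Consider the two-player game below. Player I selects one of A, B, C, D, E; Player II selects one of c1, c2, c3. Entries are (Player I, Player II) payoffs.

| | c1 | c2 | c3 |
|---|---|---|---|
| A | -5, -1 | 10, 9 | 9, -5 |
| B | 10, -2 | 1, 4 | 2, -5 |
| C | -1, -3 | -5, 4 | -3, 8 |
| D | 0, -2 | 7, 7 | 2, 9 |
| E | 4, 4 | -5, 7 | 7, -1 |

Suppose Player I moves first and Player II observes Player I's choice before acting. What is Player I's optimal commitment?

Player II best-responds to each possible Player I move:
- A → Player II plays c2 (best of -1, 9, -5); Player I gets 10.
- B → Player II plays c2 (best of -2, 4, -5); Player I gets 1.
- C → Player II plays c3 (best of -3, 4, 8); Player I gets -3.
- D → Player II plays c3 (best of -2, 7, 9); Player I gets 2.
- E → Player II plays c2 (best of 4, 7, -1); Player I gets -5.
Among 10, 1, -3, 2, -5, the best is 10 at A. Subgame-perfect outcome: (A, c2) with payoffs (10, 9).

A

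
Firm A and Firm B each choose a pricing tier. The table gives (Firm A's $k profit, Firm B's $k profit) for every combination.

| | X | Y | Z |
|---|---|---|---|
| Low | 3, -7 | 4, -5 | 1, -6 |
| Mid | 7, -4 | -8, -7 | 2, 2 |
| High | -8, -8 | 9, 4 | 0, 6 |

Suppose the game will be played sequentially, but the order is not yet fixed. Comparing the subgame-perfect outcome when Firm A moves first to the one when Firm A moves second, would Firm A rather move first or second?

If Firm A leads: Firm B's best replies are Low→Y, Mid→Z, High→Z; Firm A's induced payoffs 4, 2, 0; outcome (Low, Y), payoffs (4, -5).
If Firm B leads: Firm A's best replies are X→Mid, Y→High, Z→Mid; Firm B's induced payoffs -4, 4, 2; outcome (High, Y), payoffs (9, 4).
Firm A gets 4 moving first and 9 moving second, so Firm A prefers to move second.

second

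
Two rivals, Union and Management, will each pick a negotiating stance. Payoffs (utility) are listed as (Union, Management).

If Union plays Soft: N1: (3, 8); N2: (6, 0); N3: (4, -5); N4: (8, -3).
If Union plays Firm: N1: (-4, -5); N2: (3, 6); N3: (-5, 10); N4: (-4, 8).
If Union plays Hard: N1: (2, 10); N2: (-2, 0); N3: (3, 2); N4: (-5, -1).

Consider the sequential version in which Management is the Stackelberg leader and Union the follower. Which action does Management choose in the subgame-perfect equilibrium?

Union best-responds to each possible Management move:
- N1: Union compares 3, -4, 2 and picks Soft; Management would get 8.
- N2: Union compares 6, 3, -2 and picks Soft; Management would get 0.
- N3: Union compares 4, -5, 3 and picks Soft; Management would get -5.
- N4: Union compares 8, -4, -5 and picks Soft; Management would get -3.
Among 8, 0, -5, -3, the best is 8 at N1. Subgame-perfect outcome: (Soft, N1) with payoffs (3, 8).

N1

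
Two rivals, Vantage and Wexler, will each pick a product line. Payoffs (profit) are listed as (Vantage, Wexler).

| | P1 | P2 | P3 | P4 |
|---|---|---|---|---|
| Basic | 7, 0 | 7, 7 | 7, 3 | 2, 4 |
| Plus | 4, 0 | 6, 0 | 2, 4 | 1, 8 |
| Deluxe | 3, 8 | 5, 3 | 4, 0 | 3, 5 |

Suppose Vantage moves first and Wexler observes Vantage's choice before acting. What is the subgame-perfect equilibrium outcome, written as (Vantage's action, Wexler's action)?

Backward induction with Vantage moving first.
- Basic → Wexler plays P2 (best of 0, 7, 3, 4); Vantage gets 7.
- Plus → Wexler plays P4 (best of 0, 0, 4, 8); Vantage gets 1.
- Deluxe → Wexler plays P1 (best of 8, 3, 0, 5); Vantage gets 3.
Maximizing over 7, 1, 3, Vantage chooses Basic. Subgame-perfect outcome: (Basic, P2) with payoffs (7, 7).

(Basic, P2)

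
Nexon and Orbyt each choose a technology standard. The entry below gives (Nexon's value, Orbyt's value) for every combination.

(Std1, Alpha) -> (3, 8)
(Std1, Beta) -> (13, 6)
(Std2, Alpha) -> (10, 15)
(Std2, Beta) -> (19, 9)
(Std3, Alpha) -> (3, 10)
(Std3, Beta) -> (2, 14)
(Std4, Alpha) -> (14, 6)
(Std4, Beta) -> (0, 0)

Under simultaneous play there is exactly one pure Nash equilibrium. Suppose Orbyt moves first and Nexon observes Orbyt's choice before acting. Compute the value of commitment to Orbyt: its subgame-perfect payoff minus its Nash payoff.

3

Nexon best-responds to each possible Orbyt move:
- Alpha → Nexon plays Std4 (best of 3, 10, 3, 14); Orbyt gets 6.
- Beta → Nexon plays Std2 (best of 13, 19, 2, 0); Orbyt gets 9.
Orbyt's induced payoffs are 6, 9, so Orbyt commits to Beta. Subgame-perfect outcome: (Std2, Beta) with payoffs (19, 9).
Under simultaneous play:
Nexon's best replies: Alpha→Std4; Beta→Std2.
Orbyt's best replies: Std1→Alpha; Std2→Alpha; Std3→Beta; Std4→Alpha.
Only (Std4, Alpha) has each player best-responding; Nash payoffs (14, 6).
Orbyt's commitment gain: 9 − 6 = 3.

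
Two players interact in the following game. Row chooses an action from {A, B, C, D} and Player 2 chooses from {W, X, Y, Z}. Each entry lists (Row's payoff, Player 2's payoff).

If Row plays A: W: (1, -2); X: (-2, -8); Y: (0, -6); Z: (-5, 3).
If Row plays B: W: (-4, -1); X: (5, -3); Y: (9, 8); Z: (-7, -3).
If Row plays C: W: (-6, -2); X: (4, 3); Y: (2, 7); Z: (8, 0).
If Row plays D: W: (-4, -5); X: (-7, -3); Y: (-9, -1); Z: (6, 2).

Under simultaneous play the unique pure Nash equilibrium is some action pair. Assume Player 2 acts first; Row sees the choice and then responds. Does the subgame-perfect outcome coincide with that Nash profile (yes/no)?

Row best-responds to each possible Player 2 move:
- W: BR = A, leader payoff -2.
- X: BR = B, leader payoff -3.
- Y: BR = B, leader payoff 8.
- Z: BR = C, leader payoff 0.
Among -2, -3, 8, 0, the best is 8 at Y. Subgame-perfect outcome: (B, Y) with payoffs (9, 8).
Under simultaneous play:
Row's best replies: W→A; X→B; Y→B; Z→C.
Player 2's best replies: A→Z; B→Y; C→Y; D→Z.
Only (B, Y) has each player best-responding; Nash payoffs (9, 8).
Sequential outcome (B, Y) coincides with the Nash profile (B, Y).

yes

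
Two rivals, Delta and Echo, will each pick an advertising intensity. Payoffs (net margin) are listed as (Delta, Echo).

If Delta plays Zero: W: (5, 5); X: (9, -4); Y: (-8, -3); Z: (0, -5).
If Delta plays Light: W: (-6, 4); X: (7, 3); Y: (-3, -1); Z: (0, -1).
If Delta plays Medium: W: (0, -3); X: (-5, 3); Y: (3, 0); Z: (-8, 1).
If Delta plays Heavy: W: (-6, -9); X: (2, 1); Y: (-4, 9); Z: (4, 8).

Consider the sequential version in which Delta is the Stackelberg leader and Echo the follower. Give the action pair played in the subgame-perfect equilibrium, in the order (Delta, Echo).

Solve by backward induction (Delta leads).
- Zero: Echo compares 5, -4, -3, -5 and picks W; Delta would get 5.
- Light: Echo compares 4, 3, -1, -1 and picks W; Delta would get -6.
- Medium: Echo compares -3, 3, 0, 1 and picks X; Delta would get -5.
- Heavy: Echo compares -9, 1, 9, 8 and picks Y; Delta would get -4.
Among 5, -6, -5, -4, the best is 5 at Zero. Subgame-perfect outcome: (Zero, W) with payoffs (5, 5).

(Zero, W)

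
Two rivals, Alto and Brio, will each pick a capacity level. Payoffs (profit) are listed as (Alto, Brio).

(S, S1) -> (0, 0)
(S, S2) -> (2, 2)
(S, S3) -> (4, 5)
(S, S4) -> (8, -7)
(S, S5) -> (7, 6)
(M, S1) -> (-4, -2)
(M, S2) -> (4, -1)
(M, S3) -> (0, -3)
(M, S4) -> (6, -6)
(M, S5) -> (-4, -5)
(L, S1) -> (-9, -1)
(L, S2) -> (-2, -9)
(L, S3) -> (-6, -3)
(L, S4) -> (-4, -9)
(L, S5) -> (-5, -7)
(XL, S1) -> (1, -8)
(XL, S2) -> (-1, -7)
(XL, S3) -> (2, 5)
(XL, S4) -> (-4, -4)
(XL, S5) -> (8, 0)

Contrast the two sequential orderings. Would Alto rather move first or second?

If Alto leads: Brio's best replies are S→S5, M→S2, L→S1, XL→S3; Alto's induced payoffs 7, 4, -9, 2; outcome (S, S5), payoffs (7, 6).
If Brio leads: Alto's best replies are S1→XL, S2→M, S3→S, S4→S, S5→XL; Brio's induced payoffs -8, -1, 5, -7, 0; outcome (S, S3), payoffs (4, 5).
Alto gets 7 moving first and 4 moving second, so Alto prefers to move first.

first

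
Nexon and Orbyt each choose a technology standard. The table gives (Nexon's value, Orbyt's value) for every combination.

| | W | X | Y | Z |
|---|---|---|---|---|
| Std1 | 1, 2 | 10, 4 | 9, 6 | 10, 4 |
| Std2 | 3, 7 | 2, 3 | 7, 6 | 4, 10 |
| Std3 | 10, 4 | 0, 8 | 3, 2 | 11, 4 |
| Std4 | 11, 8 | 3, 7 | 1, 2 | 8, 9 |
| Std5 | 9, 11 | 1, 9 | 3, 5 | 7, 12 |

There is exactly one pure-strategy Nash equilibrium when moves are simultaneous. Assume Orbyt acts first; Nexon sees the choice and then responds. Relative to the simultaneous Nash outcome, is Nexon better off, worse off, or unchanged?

Backward induction with Orbyt moving first.
- W: Nexon compares 1, 3, 10, 11, 9 and picks Std4; Orbyt would get 8.
- X: Nexon compares 10, 2, 0, 3, 1 and picks Std1; Orbyt would get 4.
- Y: Nexon compares 9, 7, 3, 1, 3 and picks Std1; Orbyt would get 6.
- Z: Nexon compares 10, 4, 11, 8, 7 and picks Std3; Orbyt would get 4.
Orbyt's induced payoffs are 8, 4, 6, 4, so Orbyt commits to W. Subgame-perfect outcome: (Std4, W) with payoffs (11, 8).
For the simultaneous game, intersect best replies.
Nexon's best replies: W→Std4; X→Std1; Y→Std1; Z→Std3.
Orbyt's best replies: Std1→Y; Std2→Z; Std3→X; Std4→Z; Std5→Z.
The unique mutual best reply is (Std1, Y), giving (9, 6).
Nexon earns 11 sequentially versus 9 at the Nash outcome: better off.

better off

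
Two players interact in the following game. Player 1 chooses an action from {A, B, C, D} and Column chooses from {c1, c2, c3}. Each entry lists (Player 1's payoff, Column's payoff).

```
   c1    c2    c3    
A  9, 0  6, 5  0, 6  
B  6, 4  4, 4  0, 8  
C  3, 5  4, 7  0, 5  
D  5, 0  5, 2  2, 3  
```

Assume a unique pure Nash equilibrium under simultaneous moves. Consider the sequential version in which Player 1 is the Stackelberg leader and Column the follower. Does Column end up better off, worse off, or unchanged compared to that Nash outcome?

better off

Work backward from Column's decision.
- A → Column plays c3 (best of 0, 5, 6); Player 1 gets 0.
- B → Column plays c3 (best of 4, 4, 8); Player 1 gets 0.
- C → Column plays c2 (best of 5, 7, 5); Player 1 gets 4.
- D → Column plays c3 (best of 0, 2, 3); Player 1 gets 2.
Player 1's induced payoffs are 0, 0, 4, 2, so Player 1 commits to C. Subgame-perfect outcome: (C, c2) with payoffs (4, 7).
Under simultaneous play:
Player 1's best replies: c1→A; c2→A; c3→D.
Column's best replies: A→c3; B→c3; C→c2; D→c3.
Only (D, c3) has each player best-responding; Nash payoffs (2, 3).
Column earns 7 sequentially versus 3 at the Nash outcome: better off.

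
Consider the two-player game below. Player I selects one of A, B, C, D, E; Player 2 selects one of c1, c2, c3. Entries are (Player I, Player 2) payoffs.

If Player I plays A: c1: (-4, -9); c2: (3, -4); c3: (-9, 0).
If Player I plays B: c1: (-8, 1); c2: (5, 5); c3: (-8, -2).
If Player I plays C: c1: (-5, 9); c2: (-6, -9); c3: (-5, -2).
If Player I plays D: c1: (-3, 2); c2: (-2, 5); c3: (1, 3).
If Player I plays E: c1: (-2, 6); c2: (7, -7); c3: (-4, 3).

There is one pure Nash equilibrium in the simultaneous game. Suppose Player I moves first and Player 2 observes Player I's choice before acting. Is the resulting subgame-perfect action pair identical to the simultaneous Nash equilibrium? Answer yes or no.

no

Player 2 best-responds to each possible Player I move:
- A: Player 2 compares -9, -4, 0 and picks c3; Player I would get -9.
- B: Player 2 compares 1, 5, -2 and picks c2; Player I would get 5.
- C: Player 2 compares 9, -9, -2 and picks c1; Player I would get -5.
- D: Player 2 compares 2, 5, 3 and picks c2; Player I would get -2.
- E: Player 2 compares 6, -7, 3 and picks c1; Player I would get -2.
Player I's induced payoffs are -9, 5, -5, -2, -2, so Player I commits to B. Subgame-perfect outcome: (B, c2) with payoffs (5, 5).
Now find the simultaneous Nash equilibrium.
Player I's best replies: c1→E; c2→E; c3→D.
Player 2's best replies: A→c3; B→c2; C→c1; D→c2; E→c1.
Only (E, c1) has each player best-responding; Nash payoffs (-2, 6).
Sequential outcome (B, c2) differs from the Nash profile (E, c1).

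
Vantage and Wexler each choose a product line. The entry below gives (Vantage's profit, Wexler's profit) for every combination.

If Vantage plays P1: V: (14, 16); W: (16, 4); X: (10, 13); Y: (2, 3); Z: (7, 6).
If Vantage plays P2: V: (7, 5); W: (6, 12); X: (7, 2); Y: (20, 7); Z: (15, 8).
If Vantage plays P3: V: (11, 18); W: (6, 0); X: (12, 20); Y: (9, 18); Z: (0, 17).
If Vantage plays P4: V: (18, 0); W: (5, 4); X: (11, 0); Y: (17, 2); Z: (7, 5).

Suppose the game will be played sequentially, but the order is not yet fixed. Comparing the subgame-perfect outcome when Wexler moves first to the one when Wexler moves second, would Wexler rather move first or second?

If Vantage leads: Wexler's best replies are P1→V, P2→W, P3→X, P4→Z; Vantage's induced payoffs 14, 6, 12, 7; outcome (P1, V), payoffs (14, 16).
If Wexler leads: Vantage's best replies are V→P4, W→P1, X→P3, Y→P2, Z→P2; Wexler's induced payoffs 0, 4, 20, 7, 8; outcome (P3, X), payoffs (12, 20).
Wexler gets 20 moving first and 16 moving second, so Wexler prefers to move first.

first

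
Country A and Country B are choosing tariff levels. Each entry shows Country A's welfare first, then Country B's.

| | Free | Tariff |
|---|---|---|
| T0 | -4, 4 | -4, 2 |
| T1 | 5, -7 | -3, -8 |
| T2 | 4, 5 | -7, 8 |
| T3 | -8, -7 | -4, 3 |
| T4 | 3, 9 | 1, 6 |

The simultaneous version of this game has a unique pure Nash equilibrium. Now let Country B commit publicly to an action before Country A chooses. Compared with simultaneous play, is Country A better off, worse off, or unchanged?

worse off

Solve by backward induction (Country B leads).
- Free: BR = T1, leader payoff -7.
- Tariff: BR = T4, leader payoff 6.
Maximizing over -7, 6, Country B chooses Tariff. Subgame-perfect outcome: (T4, Tariff) with payoffs (1, 6).
Under simultaneous play:
Country A's best replies: Free→T1; Tariff→T4.
Country B's best replies: T0→Free; T1→Free; T2→Tariff; T3→Tariff; T4→Free.
Only (T1, Free) has each player best-responding; Nash payoffs (5, -7).
Country A earns 1 sequentially versus 5 at the Nash outcome: worse off.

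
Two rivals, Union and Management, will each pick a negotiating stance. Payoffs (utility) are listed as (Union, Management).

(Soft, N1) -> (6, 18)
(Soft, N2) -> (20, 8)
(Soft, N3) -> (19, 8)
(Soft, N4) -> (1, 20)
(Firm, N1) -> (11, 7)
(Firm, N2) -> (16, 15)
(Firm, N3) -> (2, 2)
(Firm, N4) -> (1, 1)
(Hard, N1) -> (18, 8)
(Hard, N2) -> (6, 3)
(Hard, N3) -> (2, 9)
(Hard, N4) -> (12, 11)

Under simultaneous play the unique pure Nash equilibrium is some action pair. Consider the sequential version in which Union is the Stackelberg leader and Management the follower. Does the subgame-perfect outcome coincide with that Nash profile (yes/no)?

Solve by backward induction (Union leads).
- Soft: BR = N4, leader payoff 1.
- Firm: BR = N2, leader payoff 16.
- Hard: BR = N4, leader payoff 12.
Union's induced payoffs are 1, 16, 12, so Union commits to Firm. Subgame-perfect outcome: (Firm, N2) with payoffs (16, 15).
Now find the simultaneous Nash equilibrium.
Union's best replies: N1→Hard; N2→Soft; N3→Soft; N4→Hard.
Management's best replies: Soft→N4; Firm→N2; Hard→N4.
The unique mutual best reply is (Hard, N4), giving (12, 11).
Sequential outcome (Firm, N2) differs from the Nash profile (Hard, N4).

no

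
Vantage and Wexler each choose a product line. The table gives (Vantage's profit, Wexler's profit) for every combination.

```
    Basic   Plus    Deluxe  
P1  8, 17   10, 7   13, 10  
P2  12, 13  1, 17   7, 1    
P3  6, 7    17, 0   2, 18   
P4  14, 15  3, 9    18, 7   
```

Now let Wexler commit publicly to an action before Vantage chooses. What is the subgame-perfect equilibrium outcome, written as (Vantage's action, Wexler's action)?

Backward induction with Wexler moving first.
- Basic → Vantage plays P4 (best of 8, 12, 6, 14); Wexler gets 15.
- Plus → Vantage plays P3 (best of 10, 1, 17, 3); Wexler gets 0.
- Deluxe → Vantage plays P4 (best of 13, 7, 2, 18); Wexler gets 7.
Wexler's induced payoffs are 15, 0, 7, so Wexler commits to Basic. Subgame-perfect outcome: (P4, Basic) with payoffs (14, 15).

(P4, Basic)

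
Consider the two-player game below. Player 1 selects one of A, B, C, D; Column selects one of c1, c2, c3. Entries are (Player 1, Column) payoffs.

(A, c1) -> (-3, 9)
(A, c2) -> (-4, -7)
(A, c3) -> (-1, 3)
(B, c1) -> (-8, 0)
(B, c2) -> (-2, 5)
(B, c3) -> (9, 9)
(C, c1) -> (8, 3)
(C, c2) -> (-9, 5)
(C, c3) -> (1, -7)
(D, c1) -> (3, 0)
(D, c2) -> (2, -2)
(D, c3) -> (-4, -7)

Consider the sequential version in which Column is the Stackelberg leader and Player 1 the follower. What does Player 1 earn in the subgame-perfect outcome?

Solve by backward induction (Column leads).
- c1: BR = C, leader payoff 3.
- c2: BR = D, leader payoff -2.
- c3: BR = B, leader payoff 9.
Column's induced payoffs are 3, -2, 9, so Column commits to c3. Subgame-perfect outcome: (B, c3) with payoffs (9, 9).

9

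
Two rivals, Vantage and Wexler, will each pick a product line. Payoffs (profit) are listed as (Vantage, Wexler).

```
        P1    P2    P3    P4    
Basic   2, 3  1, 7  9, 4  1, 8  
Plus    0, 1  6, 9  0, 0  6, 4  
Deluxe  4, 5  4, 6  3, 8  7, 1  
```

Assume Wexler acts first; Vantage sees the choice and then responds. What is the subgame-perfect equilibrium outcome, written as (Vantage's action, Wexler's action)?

(Plus, P2)

Work backward from Vantage's decision.
- P1: Vantage compares 2, 0, 4 and picks Deluxe; Wexler would get 5.
- P2: Vantage compares 1, 6, 4 and picks Plus; Wexler would get 9.
- P3: Vantage compares 9, 0, 3 and picks Basic; Wexler would get 4.
- P4: Vantage compares 1, 6, 7 and picks Deluxe; Wexler would get 1.
Maximizing over 5, 9, 4, 1, Wexler chooses P2. Subgame-perfect outcome: (Plus, P2) with payoffs (6, 9).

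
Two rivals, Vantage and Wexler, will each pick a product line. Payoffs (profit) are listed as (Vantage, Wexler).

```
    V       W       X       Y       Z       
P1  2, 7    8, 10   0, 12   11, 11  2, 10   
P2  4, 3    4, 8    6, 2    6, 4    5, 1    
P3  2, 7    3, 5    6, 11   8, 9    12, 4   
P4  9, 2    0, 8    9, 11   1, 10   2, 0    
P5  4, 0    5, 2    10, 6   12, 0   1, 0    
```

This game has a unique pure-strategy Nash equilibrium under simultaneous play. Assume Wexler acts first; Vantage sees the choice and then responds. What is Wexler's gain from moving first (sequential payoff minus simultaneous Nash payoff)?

4

Vantage best-responds to each possible Wexler move:
- V: BR = P4, leader payoff 2.
- W: BR = P1, leader payoff 10.
- X: BR = P5, leader payoff 6.
- Y: BR = P5, leader payoff 0.
- Z: BR = P3, leader payoff 4.
Maximizing over 2, 10, 6, 0, 4, Wexler chooses W. Subgame-perfect outcome: (P1, W) with payoffs (8, 10).
For the simultaneous game, intersect best replies.
Vantage's best replies: V→P4; W→P1; X→P5; Y→P5; Z→P3.
Wexler's best replies: P1→X; P2→W; P3→X; P4→X; P5→X.
Only (P5, X) has each player best-responding; Nash payoffs (10, 6).
Wexler's commitment gain: 10 − 6 = 4.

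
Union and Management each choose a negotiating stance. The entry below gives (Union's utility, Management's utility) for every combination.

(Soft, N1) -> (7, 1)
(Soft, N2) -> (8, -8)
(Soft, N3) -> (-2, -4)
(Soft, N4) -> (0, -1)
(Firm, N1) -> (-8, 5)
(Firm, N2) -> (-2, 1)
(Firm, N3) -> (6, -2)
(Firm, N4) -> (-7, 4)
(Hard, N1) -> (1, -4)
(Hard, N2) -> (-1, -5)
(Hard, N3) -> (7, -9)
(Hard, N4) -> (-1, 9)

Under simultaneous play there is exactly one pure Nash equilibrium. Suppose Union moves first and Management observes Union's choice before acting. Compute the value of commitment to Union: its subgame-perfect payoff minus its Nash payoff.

Solve by backward induction (Union leads).
- Soft: BR = N1, leader payoff 7.
- Firm: BR = N1, leader payoff -8.
- Hard: BR = N4, leader payoff -1.
Among 7, -8, -1, the best is 7 at Soft. Subgame-perfect outcome: (Soft, N1) with payoffs (7, 1).
Under simultaneous play:
Union's best replies: N1→Soft; N2→Soft; N3→Hard; N4→Soft.
Management's best replies: Soft→N1; Firm→N1; Hard→N4.
The unique mutual best reply is (Soft, N1), giving (7, 1).
Union's commitment gain: 7 − 7 = 0.

0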